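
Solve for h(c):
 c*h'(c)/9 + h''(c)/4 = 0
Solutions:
 h(c) = C1 + C2*erf(sqrt(2)*c/3)


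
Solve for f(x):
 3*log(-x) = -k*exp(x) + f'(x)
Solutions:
 f(x) = C1 + k*exp(x) + 3*x*log(-x) - 3*x


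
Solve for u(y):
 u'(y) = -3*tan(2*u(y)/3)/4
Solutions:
 u(y) = -3*asin(C1*exp(-y/2))/2 + 3*pi/2
 u(y) = 3*asin(C1*exp(-y/2))/2


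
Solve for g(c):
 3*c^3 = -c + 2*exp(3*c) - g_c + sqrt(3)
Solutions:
 g(c) = C1 - 3*c^4/4 - c^2/2 + sqrt(3)*c + 2*exp(3*c)/3


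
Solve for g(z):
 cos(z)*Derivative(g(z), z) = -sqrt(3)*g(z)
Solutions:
 g(z) = C1*(sin(z) - 1)^(sqrt(3)/2)/(sin(z) + 1)^(sqrt(3)/2)


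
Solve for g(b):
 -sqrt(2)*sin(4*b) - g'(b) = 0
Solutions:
 g(b) = C1 + sqrt(2)*cos(4*b)/4


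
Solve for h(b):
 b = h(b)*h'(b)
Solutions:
 h(b) = -sqrt(C1 + b^2)
 h(b) = sqrt(C1 + b^2)


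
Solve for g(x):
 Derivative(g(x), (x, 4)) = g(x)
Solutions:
 g(x) = C1*exp(-x) + C2*exp(x) + C3*sin(x) + C4*cos(x)


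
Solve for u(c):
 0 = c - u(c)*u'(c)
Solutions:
 u(c) = -sqrt(C1 + c^2)
 u(c) = sqrt(C1 + c^2)


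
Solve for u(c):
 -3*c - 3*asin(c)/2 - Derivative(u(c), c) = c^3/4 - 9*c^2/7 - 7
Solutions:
 u(c) = C1 - c^4/16 + 3*c^3/7 - 3*c^2/2 - 3*c*asin(c)/2 + 7*c - 3*sqrt(1 - c^2)/2


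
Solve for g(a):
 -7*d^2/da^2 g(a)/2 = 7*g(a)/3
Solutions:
 g(a) = C1*sin(sqrt(6)*a/3) + C2*cos(sqrt(6)*a/3)


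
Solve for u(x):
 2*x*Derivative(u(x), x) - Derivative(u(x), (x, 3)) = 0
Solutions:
 u(x) = C1 + Integral(C2*airyai(2^(1/3)*x) + C3*airybi(2^(1/3)*x), x)


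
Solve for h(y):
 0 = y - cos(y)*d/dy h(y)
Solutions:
 h(y) = C1 + Integral(y/cos(y), y)


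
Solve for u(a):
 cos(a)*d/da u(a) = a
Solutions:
 u(a) = C1 + Integral(a/cos(a), a)


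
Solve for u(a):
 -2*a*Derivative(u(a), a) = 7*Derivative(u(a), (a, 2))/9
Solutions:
 u(a) = C1 + C2*erf(3*sqrt(7)*a/7)


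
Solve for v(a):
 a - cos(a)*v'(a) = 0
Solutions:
 v(a) = C1 + Integral(a/cos(a), a)


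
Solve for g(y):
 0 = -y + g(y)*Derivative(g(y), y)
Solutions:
 g(y) = -sqrt(C1 + y^2)
 g(y) = sqrt(C1 + y^2)


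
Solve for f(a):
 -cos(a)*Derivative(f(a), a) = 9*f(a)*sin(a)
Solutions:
 f(a) = C1*cos(a)^9


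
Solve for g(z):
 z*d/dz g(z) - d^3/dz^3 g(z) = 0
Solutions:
 g(z) = C1 + Integral(C2*airyai(z) + C3*airybi(z), z)


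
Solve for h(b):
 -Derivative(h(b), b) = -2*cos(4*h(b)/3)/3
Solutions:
 -2*b/3 - 3*log(sin(4*h(b)/3) - 1)/8 + 3*log(sin(4*h(b)/3) + 1)/8 = C1


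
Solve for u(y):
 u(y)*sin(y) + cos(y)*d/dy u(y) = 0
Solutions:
 u(y) = C1*cos(y)


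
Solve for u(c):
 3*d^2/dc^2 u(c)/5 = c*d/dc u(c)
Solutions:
 u(c) = C1 + C2*erfi(sqrt(30)*c/6)


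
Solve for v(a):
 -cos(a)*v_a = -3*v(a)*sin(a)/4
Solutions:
 v(a) = C1/cos(a)^(3/4)


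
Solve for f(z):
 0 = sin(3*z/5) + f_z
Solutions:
 f(z) = C1 + 5*cos(3*z/5)/3


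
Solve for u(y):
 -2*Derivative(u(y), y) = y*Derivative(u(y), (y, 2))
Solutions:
 u(y) = C1 + C2/y


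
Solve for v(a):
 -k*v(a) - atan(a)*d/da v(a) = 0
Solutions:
 v(a) = C1*exp(-k*Integral(1/atan(a), a))


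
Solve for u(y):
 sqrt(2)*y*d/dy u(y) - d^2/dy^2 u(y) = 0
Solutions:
 u(y) = C1 + C2*erfi(2^(3/4)*y/2)


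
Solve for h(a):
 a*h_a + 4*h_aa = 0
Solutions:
 h(a) = C1 + C2*erf(sqrt(2)*a/4)


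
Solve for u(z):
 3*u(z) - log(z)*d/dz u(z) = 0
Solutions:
 u(z) = C1*exp(3*li(z))


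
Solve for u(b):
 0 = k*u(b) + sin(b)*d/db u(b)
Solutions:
 u(b) = C1*exp(k*(-log(cos(b) - 1) + log(cos(b) + 1))/2)


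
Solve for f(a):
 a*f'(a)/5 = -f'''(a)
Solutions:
 f(a) = C1 + Integral(C2*airyai(-5^(2/3)*a/5) + C3*airybi(-5^(2/3)*a/5), a)


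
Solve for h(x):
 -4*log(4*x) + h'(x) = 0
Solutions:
 h(x) = C1 + 4*x*log(x) - 4*x + x*log(256)


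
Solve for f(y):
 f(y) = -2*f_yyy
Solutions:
 f(y) = C3*exp(-2^(2/3)*y/2) + (C1*sin(2^(2/3)*sqrt(3)*y/4) + C2*cos(2^(2/3)*sqrt(3)*y/4))*exp(2^(2/3)*y/4)


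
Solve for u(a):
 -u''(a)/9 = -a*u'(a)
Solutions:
 u(a) = C1 + C2*erfi(3*sqrt(2)*a/2)


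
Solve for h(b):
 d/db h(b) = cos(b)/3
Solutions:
 h(b) = C1 + sin(b)/3


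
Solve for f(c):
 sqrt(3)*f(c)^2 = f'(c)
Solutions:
 f(c) = -1/(C1 + sqrt(3)*c)


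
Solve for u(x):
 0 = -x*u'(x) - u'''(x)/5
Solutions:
 u(x) = C1 + Integral(C2*airyai(-5^(1/3)*x) + C3*airybi(-5^(1/3)*x), x)


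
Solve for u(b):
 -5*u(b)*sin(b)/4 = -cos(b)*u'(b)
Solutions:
 u(b) = C1/cos(b)^(5/4)


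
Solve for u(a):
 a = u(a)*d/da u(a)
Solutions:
 u(a) = -sqrt(C1 + a^2)
 u(a) = sqrt(C1 + a^2)


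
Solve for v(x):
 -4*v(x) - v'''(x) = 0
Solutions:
 v(x) = C3*exp(-2^(2/3)*x) + (C1*sin(2^(2/3)*sqrt(3)*x/2) + C2*cos(2^(2/3)*sqrt(3)*x/2))*exp(2^(2/3)*x/2)


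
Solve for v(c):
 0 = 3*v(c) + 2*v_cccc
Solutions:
 v(c) = (C1*sin(6^(1/4)*c/2) + C2*cos(6^(1/4)*c/2))*exp(-6^(1/4)*c/2) + (C3*sin(6^(1/4)*c/2) + C4*cos(6^(1/4)*c/2))*exp(6^(1/4)*c/2)


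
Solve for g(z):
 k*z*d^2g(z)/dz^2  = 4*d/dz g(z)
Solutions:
 g(z) = C1 + z^(((re(k) + 4)*re(k) + im(k)^2)/(re(k)^2 + im(k)^2))*(C2*sin(4*log(z)*Abs(im(k))/(re(k)^2 + im(k)^2)) + C3*cos(4*log(z)*im(k)/(re(k)^2 + im(k)^2)))


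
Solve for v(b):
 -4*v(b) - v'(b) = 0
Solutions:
 v(b) = C1*exp(-4*b)


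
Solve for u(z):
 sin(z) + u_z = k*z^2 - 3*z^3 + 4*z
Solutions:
 u(z) = C1 + k*z^3/3 - 3*z^4/4 + 2*z^2 + cos(z)


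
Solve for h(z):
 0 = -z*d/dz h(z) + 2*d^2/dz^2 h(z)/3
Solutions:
 h(z) = C1 + C2*erfi(sqrt(3)*z/2)


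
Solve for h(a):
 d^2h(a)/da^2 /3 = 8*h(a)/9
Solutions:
 h(a) = C1*exp(-2*sqrt(6)*a/3) + C2*exp(2*sqrt(6)*a/3)


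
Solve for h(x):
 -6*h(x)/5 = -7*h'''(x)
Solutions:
 h(x) = C3*exp(35^(2/3)*6^(1/3)*x/35) + (C1*sin(2^(1/3)*3^(5/6)*35^(2/3)*x/70) + C2*cos(2^(1/3)*3^(5/6)*35^(2/3)*x/70))*exp(-35^(2/3)*6^(1/3)*x/70)


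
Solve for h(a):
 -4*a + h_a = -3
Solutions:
 h(a) = C1 + 2*a^2 - 3*a


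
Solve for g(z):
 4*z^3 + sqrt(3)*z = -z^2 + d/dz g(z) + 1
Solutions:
 g(z) = C1 + z^4 + z^3/3 + sqrt(3)*z^2/2 - z


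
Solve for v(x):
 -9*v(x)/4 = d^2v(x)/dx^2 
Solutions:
 v(x) = C1*sin(3*x/2) + C2*cos(3*x/2)


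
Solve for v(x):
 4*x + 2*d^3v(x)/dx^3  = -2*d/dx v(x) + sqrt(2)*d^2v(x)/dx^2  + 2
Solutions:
 v(x) = C1 - x^2 - sqrt(2)*x + x + (C2*sin(sqrt(14)*x/4) + C3*cos(sqrt(14)*x/4))*exp(sqrt(2)*x/4)


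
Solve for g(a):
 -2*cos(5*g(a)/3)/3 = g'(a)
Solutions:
 2*a/3 - 3*log(sin(5*g(a)/3) - 1)/10 + 3*log(sin(5*g(a)/3) + 1)/10 = C1


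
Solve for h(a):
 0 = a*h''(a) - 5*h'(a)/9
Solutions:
 h(a) = C1 + C2*a^(14/9)


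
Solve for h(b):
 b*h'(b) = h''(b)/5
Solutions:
 h(b) = C1 + C2*erfi(sqrt(10)*b/2)


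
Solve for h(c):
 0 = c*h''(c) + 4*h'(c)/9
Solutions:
 h(c) = C1 + C2*c^(5/9)


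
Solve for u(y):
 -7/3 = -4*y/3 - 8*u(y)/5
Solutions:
 u(y) = 35/24 - 5*y/6


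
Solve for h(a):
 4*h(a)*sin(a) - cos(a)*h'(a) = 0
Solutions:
 h(a) = C1/cos(a)^4


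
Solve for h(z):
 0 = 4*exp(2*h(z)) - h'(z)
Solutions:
 h(z) = log(-sqrt(-1/(C1 + 4*z))) - log(2)/2
 h(z) = log(-1/(C1 + 4*z))/2 - log(2)/2


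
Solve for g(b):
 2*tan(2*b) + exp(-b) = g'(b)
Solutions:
 g(b) = C1 + log(tan(2*b)^2 + 1)/2 - exp(-b)


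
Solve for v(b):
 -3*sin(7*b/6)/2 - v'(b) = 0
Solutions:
 v(b) = C1 + 9*cos(7*b/6)/7


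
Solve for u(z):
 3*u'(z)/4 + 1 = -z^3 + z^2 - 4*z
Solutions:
 u(z) = C1 - z^4/3 + 4*z^3/9 - 8*z^2/3 - 4*z/3


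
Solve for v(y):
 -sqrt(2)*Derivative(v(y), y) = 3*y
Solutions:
 v(y) = C1 - 3*sqrt(2)*y^2/4


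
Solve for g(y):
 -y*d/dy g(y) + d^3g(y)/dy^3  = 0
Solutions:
 g(y) = C1 + Integral(C2*airyai(y) + C3*airybi(y), y)


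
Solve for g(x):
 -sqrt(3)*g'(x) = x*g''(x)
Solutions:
 g(x) = C1 + C2*x^(1 - sqrt(3))


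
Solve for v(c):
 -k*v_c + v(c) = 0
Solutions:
 v(c) = C1*exp(c/k)


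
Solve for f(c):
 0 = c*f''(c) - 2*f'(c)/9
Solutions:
 f(c) = C1 + C2*c^(11/9)


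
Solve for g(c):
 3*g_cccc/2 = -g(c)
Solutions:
 g(c) = (C1*sin(6^(3/4)*c/6) + C2*cos(6^(3/4)*c/6))*exp(-6^(3/4)*c/6) + (C3*sin(6^(3/4)*c/6) + C4*cos(6^(3/4)*c/6))*exp(6^(3/4)*c/6)


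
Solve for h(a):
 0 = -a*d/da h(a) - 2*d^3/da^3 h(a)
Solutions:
 h(a) = C1 + Integral(C2*airyai(-2^(2/3)*a/2) + C3*airybi(-2^(2/3)*a/2), a)


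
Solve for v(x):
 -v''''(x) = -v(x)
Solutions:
 v(x) = C1*exp(-x) + C2*exp(x) + C3*sin(x) + C4*cos(x)


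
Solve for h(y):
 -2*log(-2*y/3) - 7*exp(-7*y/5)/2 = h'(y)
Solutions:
 h(y) = C1 - 2*y*log(-y) + 2*y*(-log(2) + 1 + log(3)) + 5*exp(-7*y/5)/2


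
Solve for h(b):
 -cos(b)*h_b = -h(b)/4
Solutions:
 h(b) = C1*(sin(b) + 1)^(1/8)/(sin(b) - 1)^(1/8)


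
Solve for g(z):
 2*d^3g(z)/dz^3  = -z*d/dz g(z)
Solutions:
 g(z) = C1 + Integral(C2*airyai(-2^(2/3)*z/2) + C3*airybi(-2^(2/3)*z/2), z)


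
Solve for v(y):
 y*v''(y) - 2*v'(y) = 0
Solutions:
 v(y) = C1 + C2*y^3


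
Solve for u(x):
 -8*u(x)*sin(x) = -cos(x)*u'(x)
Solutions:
 u(x) = C1/cos(x)^8


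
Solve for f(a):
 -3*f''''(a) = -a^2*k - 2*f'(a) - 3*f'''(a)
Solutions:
 f(a) = C1 + C2*exp(a*(-(3*sqrt(11) + 10)^(1/3) - 1/(3*sqrt(11) + 10)^(1/3) + 2)/6)*sin(sqrt(3)*a*(-(3*sqrt(11) + 10)^(1/3) + (3*sqrt(11) + 10)^(-1/3))/6) + C3*exp(a*(-(3*sqrt(11) + 10)^(1/3) - 1/(3*sqrt(11) + 10)^(1/3) + 2)/6)*cos(sqrt(3)*a*(-(3*sqrt(11) + 10)^(1/3) + (3*sqrt(11) + 10)^(-1/3))/6) + C4*exp(a*((3*sqrt(11) + 10)^(-1/3) + 1 + (3*sqrt(11) + 10)^(1/3))/3) - a^3*k/6 + 3*a*k/2


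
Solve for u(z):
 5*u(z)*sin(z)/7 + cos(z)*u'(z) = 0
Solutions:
 u(z) = C1*cos(z)^(5/7)


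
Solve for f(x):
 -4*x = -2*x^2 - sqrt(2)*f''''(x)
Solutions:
 f(x) = C1 + C2*x + C3*x^2 + C4*x^3 - sqrt(2)*x^6/360 + sqrt(2)*x^5/60


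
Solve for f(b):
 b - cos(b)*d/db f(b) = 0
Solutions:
 f(b) = C1 + Integral(b/cos(b), b)


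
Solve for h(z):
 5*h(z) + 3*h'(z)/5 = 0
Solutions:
 h(z) = C1*exp(-25*z/3)


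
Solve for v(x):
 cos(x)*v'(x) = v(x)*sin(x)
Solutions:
 v(x) = C1/cos(x)


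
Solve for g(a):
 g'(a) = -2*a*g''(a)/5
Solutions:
 g(a) = C1 + C2/a^(3/2)


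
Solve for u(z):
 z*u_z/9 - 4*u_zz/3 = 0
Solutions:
 u(z) = C1 + C2*erfi(sqrt(6)*z/12)


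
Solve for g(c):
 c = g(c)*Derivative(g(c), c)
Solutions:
 g(c) = -sqrt(C1 + c^2)
 g(c) = sqrt(C1 + c^2)


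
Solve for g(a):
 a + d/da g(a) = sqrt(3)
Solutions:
 g(a) = C1 - a^2/2 + sqrt(3)*a


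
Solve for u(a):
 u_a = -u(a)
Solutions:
 u(a) = C1*exp(-a)


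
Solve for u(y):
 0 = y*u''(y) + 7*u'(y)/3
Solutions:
 u(y) = C1 + C2/y^(4/3)


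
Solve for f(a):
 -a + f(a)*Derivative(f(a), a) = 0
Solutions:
 f(a) = -sqrt(C1 + a^2)
 f(a) = sqrt(C1 + a^2)


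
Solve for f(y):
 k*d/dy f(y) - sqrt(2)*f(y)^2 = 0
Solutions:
 f(y) = -k/(C1*k + sqrt(2)*y)


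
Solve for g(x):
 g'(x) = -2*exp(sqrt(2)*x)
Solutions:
 g(x) = C1 - sqrt(2)*exp(sqrt(2)*x)


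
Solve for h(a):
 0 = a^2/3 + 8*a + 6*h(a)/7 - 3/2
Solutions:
 h(a) = -7*a^2/18 - 28*a/3 + 7/4


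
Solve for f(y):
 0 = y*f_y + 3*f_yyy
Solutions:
 f(y) = C1 + Integral(C2*airyai(-3^(2/3)*y/3) + C3*airybi(-3^(2/3)*y/3), y)


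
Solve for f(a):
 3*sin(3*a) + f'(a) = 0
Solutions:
 f(a) = C1 + cos(3*a)


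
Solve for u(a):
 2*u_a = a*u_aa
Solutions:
 u(a) = C1 + C2*a^3


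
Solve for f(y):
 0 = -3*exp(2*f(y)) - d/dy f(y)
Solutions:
 f(y) = log(-sqrt(-1/(C1 - 3*y))) - log(2)/2
 f(y) = log(-1/(C1 - 3*y))/2 - log(2)/2


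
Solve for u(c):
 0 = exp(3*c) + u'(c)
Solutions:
 u(c) = C1 - exp(3*c)/3


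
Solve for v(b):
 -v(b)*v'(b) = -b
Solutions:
 v(b) = -sqrt(C1 + b^2)
 v(b) = sqrt(C1 + b^2)


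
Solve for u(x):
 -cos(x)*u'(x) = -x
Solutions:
 u(x) = C1 + Integral(x/cos(x), x)


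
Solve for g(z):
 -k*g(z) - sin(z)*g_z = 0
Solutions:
 g(z) = C1*exp(k*(-log(cos(z) - 1) + log(cos(z) + 1))/2)


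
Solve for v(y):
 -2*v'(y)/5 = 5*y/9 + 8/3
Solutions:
 v(y) = C1 - 25*y^2/36 - 20*y/3


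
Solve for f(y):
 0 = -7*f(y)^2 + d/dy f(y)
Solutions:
 f(y) = -1/(C1 + 7*y)


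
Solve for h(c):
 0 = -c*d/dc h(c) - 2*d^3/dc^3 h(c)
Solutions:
 h(c) = C1 + Integral(C2*airyai(-2^(2/3)*c/2) + C3*airybi(-2^(2/3)*c/2), c)


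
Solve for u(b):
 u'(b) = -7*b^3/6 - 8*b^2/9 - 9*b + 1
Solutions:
 u(b) = C1 - 7*b^4/24 - 8*b^3/27 - 9*b^2/2 + b


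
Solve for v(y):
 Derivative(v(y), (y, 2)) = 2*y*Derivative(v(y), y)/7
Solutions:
 v(y) = C1 + C2*erfi(sqrt(7)*y/7)


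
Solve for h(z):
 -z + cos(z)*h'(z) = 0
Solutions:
 h(z) = C1 + Integral(z/cos(z), z)


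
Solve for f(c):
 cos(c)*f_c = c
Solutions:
 f(c) = C1 + Integral(c/cos(c), c)


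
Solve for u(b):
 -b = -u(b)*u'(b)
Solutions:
 u(b) = -sqrt(C1 + b^2)
 u(b) = sqrt(C1 + b^2)


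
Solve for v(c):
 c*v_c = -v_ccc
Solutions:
 v(c) = C1 + Integral(C2*airyai(-c) + C3*airybi(-c), c)


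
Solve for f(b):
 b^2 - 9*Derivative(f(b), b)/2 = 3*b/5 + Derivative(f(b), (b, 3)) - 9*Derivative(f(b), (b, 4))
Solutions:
 f(b) = C1 + C2*exp(b*(-2^(1/3)*(81*sqrt(59073) + 19687)^(1/3) - 2*2^(2/3)/(81*sqrt(59073) + 19687)^(1/3) + 4)/108)*sin(2^(1/3)*sqrt(3)*b*(-(81*sqrt(59073) + 19687)^(1/3) + 2*2^(1/3)/(81*sqrt(59073) + 19687)^(1/3))/108) + C3*exp(b*(-2^(1/3)*(81*sqrt(59073) + 19687)^(1/3) - 2*2^(2/3)/(81*sqrt(59073) + 19687)^(1/3) + 4)/108)*cos(2^(1/3)*sqrt(3)*b*(-(81*sqrt(59073) + 19687)^(1/3) + 2*2^(1/3)/(81*sqrt(59073) + 19687)^(1/3))/108) + C4*exp(b*(2*2^(2/3)/(81*sqrt(59073) + 19687)^(1/3) + 2 + 2^(1/3)*(81*sqrt(59073) + 19687)^(1/3))/54) + 2*b^3/27 - b^2/15 - 8*b/81


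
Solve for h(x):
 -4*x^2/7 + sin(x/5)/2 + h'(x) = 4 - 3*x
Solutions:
 h(x) = C1 + 4*x^3/21 - 3*x^2/2 + 4*x + 5*cos(x/5)/2


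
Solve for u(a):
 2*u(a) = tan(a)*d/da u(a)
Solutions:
 u(a) = C1*sin(a)^2


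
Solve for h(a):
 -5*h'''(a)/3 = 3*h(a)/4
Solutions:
 h(a) = C3*exp(-3^(2/3)*50^(1/3)*a/10) + (C1*sin(3*3^(1/6)*50^(1/3)*a/20) + C2*cos(3*3^(1/6)*50^(1/3)*a/20))*exp(3^(2/3)*50^(1/3)*a/20)


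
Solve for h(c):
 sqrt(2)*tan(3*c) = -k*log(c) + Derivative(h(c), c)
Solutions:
 h(c) = C1 + c*k*(log(c) - 1) - sqrt(2)*log(cos(3*c))/3


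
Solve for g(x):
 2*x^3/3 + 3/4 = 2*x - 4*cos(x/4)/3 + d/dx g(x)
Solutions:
 g(x) = C1 + x^4/6 - x^2 + 3*x/4 + 16*sin(x/4)/3


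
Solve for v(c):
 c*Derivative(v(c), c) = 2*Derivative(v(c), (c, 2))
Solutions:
 v(c) = C1 + C2*erfi(c/2)


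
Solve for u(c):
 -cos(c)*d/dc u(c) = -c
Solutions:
 u(c) = C1 + Integral(c/cos(c), c)


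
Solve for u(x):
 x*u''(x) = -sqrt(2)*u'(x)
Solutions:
 u(x) = C1 + C2*x^(1 - sqrt(2))


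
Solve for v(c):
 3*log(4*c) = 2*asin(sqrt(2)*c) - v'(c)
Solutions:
 v(c) = C1 - 3*c*log(c) + 2*c*asin(sqrt(2)*c) - 6*c*log(2) + 3*c + sqrt(2)*sqrt(1 - 2*c^2)


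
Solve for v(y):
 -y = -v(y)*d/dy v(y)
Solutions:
 v(y) = -sqrt(C1 + y^2)
 v(y) = sqrt(C1 + y^2)


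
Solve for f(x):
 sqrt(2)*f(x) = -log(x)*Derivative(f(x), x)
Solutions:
 f(x) = C1*exp(-sqrt(2)*li(x))


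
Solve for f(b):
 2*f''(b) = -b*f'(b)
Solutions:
 f(b) = C1 + C2*erf(b/2)


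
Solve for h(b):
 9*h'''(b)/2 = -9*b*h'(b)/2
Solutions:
 h(b) = C1 + Integral(C2*airyai(-b) + C3*airybi(-b), b)


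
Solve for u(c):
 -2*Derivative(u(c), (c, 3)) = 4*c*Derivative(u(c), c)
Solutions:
 u(c) = C1 + Integral(C2*airyai(-2^(1/3)*c) + C3*airybi(-2^(1/3)*c), c)


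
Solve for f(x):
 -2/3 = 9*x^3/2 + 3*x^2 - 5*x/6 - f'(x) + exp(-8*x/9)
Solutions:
 f(x) = C1 + 9*x^4/8 + x^3 - 5*x^2/12 + 2*x/3 - 9*exp(-8*x/9)/8


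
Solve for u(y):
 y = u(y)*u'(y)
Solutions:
 u(y) = -sqrt(C1 + y^2)
 u(y) = sqrt(C1 + y^2)


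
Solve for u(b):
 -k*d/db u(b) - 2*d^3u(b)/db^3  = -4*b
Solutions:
 u(b) = C1 + C2*exp(-sqrt(2)*b*sqrt(-k)/2) + C3*exp(sqrt(2)*b*sqrt(-k)/2) + 2*b^2/k


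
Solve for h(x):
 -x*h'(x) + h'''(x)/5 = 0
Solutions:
 h(x) = C1 + Integral(C2*airyai(5^(1/3)*x) + C3*airybi(5^(1/3)*x), x)


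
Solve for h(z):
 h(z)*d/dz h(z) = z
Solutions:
 h(z) = -sqrt(C1 + z^2)
 h(z) = sqrt(C1 + z^2)


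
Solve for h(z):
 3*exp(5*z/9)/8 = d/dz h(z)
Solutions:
 h(z) = C1 + 27*exp(5*z/9)/40


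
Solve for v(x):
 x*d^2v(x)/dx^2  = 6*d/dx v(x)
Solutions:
 v(x) = C1 + C2*x^7


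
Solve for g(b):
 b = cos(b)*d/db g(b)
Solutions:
 g(b) = C1 + Integral(b/cos(b), b)


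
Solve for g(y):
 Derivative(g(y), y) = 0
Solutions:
 g(y) = C1


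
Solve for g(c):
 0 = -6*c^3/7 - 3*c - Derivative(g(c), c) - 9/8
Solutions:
 g(c) = C1 - 3*c^4/14 - 3*c^2/2 - 9*c/8


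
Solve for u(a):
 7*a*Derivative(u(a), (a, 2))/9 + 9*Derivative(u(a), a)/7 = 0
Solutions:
 u(a) = C1 + C2/a^(32/49)


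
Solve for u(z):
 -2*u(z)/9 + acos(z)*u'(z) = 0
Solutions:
 u(z) = C1*exp(2*Integral(1/acos(z), z)/9)


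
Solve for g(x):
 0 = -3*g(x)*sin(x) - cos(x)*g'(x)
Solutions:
 g(x) = C1*cos(x)^3


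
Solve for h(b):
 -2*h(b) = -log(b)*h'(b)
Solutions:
 h(b) = C1*exp(2*li(b))


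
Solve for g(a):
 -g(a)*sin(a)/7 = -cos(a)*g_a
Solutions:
 g(a) = C1/cos(a)^(1/7)


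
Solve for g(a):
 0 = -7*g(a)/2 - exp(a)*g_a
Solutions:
 g(a) = C1*exp(7*exp(-a)/2)


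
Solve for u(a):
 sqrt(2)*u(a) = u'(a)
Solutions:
 u(a) = C1*exp(sqrt(2)*a)


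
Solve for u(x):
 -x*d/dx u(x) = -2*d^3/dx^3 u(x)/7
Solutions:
 u(x) = C1 + Integral(C2*airyai(2^(2/3)*7^(1/3)*x/2) + C3*airybi(2^(2/3)*7^(1/3)*x/2), x)


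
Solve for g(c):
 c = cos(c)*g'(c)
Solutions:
 g(c) = C1 + Integral(c/cos(c), c)


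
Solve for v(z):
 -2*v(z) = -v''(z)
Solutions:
 v(z) = C1*exp(-sqrt(2)*z) + C2*exp(sqrt(2)*z)


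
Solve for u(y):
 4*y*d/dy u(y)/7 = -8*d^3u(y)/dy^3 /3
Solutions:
 u(y) = C1 + Integral(C2*airyai(-14^(2/3)*3^(1/3)*y/14) + C3*airybi(-14^(2/3)*3^(1/3)*y/14), y)


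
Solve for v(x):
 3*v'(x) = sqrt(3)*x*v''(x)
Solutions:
 v(x) = C1 + C2*x^(1 + sqrt(3))


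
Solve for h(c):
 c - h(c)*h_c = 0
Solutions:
 h(c) = -sqrt(C1 + c^2)
 h(c) = sqrt(C1 + c^2)


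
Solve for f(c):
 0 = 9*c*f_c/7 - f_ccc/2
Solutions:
 f(c) = C1 + Integral(C2*airyai(18^(1/3)*7^(2/3)*c/7) + C3*airybi(18^(1/3)*7^(2/3)*c/7), c)


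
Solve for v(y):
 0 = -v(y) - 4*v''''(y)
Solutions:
 v(y) = (C1*sin(y/2) + C2*cos(y/2))*exp(-y/2) + (C3*sin(y/2) + C4*cos(y/2))*exp(y/2)


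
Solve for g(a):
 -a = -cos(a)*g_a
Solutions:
 g(a) = C1 + Integral(a/cos(a), a)


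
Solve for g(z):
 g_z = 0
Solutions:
 g(z) = C1


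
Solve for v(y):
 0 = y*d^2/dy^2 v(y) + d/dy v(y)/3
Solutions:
 v(y) = C1 + C2*y^(2/3)


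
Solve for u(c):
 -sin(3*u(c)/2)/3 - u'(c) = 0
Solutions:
 u(c) = -2*acos((-C1 - exp(c))/(C1 - exp(c)))/3 + 4*pi/3
 u(c) = 2*acos((-C1 - exp(c))/(C1 - exp(c)))/3


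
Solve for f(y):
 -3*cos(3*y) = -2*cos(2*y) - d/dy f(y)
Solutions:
 f(y) = C1 - sin(2*y) + sin(3*y)


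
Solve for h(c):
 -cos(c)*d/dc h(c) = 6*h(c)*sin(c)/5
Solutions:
 h(c) = C1*cos(c)^(6/5)


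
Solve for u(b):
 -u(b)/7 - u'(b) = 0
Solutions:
 u(b) = C1*exp(-b/7)


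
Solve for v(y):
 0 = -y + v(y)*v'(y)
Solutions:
 v(y) = -sqrt(C1 + y^2)
 v(y) = sqrt(C1 + y^2)


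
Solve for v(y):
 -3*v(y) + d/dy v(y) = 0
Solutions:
 v(y) = C1*exp(3*y)


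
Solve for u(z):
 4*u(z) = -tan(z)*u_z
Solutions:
 u(z) = C1/sin(z)^4


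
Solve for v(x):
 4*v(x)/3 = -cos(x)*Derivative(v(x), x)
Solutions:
 v(x) = C1*(sin(x) - 1)^(2/3)/(sin(x) + 1)^(2/3)


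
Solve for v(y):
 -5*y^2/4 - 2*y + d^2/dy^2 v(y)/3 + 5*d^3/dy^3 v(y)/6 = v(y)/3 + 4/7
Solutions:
 v(y) = C1*exp(-y*(4/(15*sqrt(1977) + 667)^(1/3) + 4 + (15*sqrt(1977) + 667)^(1/3))/30)*sin(sqrt(3)*y*(-(15*sqrt(1977) + 667)^(1/3) + 4/(15*sqrt(1977) + 667)^(1/3))/30) + C2*exp(-y*(4/(15*sqrt(1977) + 667)^(1/3) + 4 + (15*sqrt(1977) + 667)^(1/3))/30)*cos(sqrt(3)*y*(-(15*sqrt(1977) + 667)^(1/3) + 4/(15*sqrt(1977) + 667)^(1/3))/30) + C3*exp(y*(-2 + 4/(15*sqrt(1977) + 667)^(1/3) + (15*sqrt(1977) + 667)^(1/3))/15) - 15*y^2/4 - 6*y - 129/14


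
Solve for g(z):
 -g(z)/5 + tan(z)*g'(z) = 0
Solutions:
 g(z) = C1*sin(z)^(1/5)


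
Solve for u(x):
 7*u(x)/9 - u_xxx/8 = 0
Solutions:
 u(x) = C3*exp(2*21^(1/3)*x/3) + (C1*sin(3^(5/6)*7^(1/3)*x/3) + C2*cos(3^(5/6)*7^(1/3)*x/3))*exp(-21^(1/3)*x/3)


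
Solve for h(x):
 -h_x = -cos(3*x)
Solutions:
 h(x) = C1 + sin(3*x)/3


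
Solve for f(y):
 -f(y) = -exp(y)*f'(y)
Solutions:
 f(y) = C1*exp(-exp(-y))


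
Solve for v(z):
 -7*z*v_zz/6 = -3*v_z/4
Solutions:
 v(z) = C1 + C2*z^(23/14)


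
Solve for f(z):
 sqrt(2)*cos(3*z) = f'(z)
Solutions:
 f(z) = C1 + sqrt(2)*sin(3*z)/3


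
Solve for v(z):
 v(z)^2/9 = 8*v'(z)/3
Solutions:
 v(z) = -24/(C1 + z)


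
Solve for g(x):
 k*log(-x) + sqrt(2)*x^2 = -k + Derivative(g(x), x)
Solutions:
 g(x) = C1 + k*x*log(-x) + sqrt(2)*x^3/3


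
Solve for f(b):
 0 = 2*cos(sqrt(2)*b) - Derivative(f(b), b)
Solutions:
 f(b) = C1 + sqrt(2)*sin(sqrt(2)*b)


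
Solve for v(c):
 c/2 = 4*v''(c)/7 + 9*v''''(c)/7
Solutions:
 v(c) = C1 + C2*c + C3*sin(2*c/3) + C4*cos(2*c/3) + 7*c^3/48


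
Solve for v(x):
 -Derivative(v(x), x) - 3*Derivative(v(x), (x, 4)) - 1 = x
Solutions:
 v(x) = C1 + C4*exp(-3^(2/3)*x/3) - x^2/2 - x + (C2*sin(3^(1/6)*x/2) + C3*cos(3^(1/6)*x/2))*exp(3^(2/3)*x/6)


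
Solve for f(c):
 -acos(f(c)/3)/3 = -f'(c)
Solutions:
 Integral(1/acos(_y/3), (_y, f(c))) = C1 + c/3


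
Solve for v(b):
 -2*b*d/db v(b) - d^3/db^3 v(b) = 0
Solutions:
 v(b) = C1 + Integral(C2*airyai(-2^(1/3)*b) + C3*airybi(-2^(1/3)*b), b)


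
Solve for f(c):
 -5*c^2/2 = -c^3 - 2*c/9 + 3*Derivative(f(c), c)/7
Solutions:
 f(c) = C1 + 7*c^4/12 - 35*c^3/18 + 7*c^2/27


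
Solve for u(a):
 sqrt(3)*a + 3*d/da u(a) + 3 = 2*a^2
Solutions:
 u(a) = C1 + 2*a^3/9 - sqrt(3)*a^2/6 - a


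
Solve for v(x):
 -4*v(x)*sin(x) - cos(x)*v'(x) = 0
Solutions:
 v(x) = C1*cos(x)^4


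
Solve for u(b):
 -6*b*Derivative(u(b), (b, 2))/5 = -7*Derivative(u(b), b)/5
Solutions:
 u(b) = C1 + C2*b^(13/6)


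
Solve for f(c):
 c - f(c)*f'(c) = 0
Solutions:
 f(c) = -sqrt(C1 + c^2)
 f(c) = sqrt(C1 + c^2)


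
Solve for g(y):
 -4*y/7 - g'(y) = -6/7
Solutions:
 g(y) = C1 - 2*y^2/7 + 6*y/7


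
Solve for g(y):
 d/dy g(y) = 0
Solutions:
 g(y) = C1


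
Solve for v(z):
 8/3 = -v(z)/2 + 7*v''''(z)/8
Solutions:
 v(z) = C1*exp(-sqrt(2)*7^(3/4)*z/7) + C2*exp(sqrt(2)*7^(3/4)*z/7) + C3*sin(sqrt(2)*7^(3/4)*z/7) + C4*cos(sqrt(2)*7^(3/4)*z/7) - 16/3


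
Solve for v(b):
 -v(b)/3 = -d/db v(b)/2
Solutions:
 v(b) = C1*exp(2*b/3)


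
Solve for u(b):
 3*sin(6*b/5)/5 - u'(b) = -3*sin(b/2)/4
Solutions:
 u(b) = C1 - 3*cos(b/2)/2 - cos(6*b/5)/2


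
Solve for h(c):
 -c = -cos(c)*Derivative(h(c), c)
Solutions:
 h(c) = C1 + Integral(c/cos(c), c)


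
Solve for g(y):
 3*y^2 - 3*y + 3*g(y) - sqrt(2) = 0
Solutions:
 g(y) = -y^2 + y + sqrt(2)/3


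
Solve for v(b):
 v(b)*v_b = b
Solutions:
 v(b) = -sqrt(C1 + b^2)
 v(b) = sqrt(C1 + b^2)


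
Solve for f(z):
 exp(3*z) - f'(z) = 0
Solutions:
 f(z) = C1 + exp(3*z)/3


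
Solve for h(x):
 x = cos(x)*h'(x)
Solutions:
 h(x) = C1 + Integral(x/cos(x), x)


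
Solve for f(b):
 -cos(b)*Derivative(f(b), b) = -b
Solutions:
 f(b) = C1 + Integral(b/cos(b), b)


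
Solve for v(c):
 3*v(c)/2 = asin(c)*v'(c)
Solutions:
 v(c) = C1*exp(3*Integral(1/asin(c), c)/2)


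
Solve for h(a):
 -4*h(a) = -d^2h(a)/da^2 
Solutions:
 h(a) = C1*exp(-2*a) + C2*exp(2*a)


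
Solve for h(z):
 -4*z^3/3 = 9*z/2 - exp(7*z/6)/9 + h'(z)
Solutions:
 h(z) = C1 - z^4/3 - 9*z^2/4 + 2*exp(7*z/6)/21


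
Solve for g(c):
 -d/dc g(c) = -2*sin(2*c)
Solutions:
 g(c) = C1 - cos(2*c)


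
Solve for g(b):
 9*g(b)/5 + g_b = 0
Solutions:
 g(b) = C1*exp(-9*b/5)


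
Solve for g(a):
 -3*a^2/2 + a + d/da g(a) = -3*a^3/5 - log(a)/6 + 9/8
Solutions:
 g(a) = C1 - 3*a^4/20 + a^3/2 - a^2/2 - a*log(a)/6 + 31*a/24


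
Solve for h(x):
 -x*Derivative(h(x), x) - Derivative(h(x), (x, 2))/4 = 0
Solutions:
 h(x) = C1 + C2*erf(sqrt(2)*x)


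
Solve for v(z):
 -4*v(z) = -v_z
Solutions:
 v(z) = C1*exp(4*z)


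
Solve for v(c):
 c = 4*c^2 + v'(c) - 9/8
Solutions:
 v(c) = C1 - 4*c^3/3 + c^2/2 + 9*c/8


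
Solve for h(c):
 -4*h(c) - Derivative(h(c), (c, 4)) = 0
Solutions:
 h(c) = (C1*sin(c) + C2*cos(c))*exp(-c) + (C3*sin(c) + C4*cos(c))*exp(c)


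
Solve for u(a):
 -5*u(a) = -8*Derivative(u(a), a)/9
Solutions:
 u(a) = C1*exp(45*a/8)


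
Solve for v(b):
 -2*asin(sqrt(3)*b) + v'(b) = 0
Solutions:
 v(b) = C1 + 2*b*asin(sqrt(3)*b) + 2*sqrt(3)*sqrt(1 - 3*b^2)/3


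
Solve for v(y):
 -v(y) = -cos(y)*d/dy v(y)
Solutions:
 v(y) = C1*sqrt(sin(y) + 1)/sqrt(sin(y) - 1)


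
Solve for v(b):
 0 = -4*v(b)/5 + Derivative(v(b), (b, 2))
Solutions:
 v(b) = C1*exp(-2*sqrt(5)*b/5) + C2*exp(2*sqrt(5)*b/5)


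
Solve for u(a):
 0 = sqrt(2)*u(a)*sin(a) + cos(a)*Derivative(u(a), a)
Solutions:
 u(a) = C1*cos(a)^(sqrt(2))


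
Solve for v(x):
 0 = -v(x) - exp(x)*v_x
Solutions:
 v(x) = C1*exp(exp(-x))


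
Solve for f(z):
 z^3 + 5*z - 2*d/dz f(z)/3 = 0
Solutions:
 f(z) = C1 + 3*z^4/8 + 15*z^2/4


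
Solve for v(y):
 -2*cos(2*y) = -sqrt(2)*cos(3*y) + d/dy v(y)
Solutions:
 v(y) = C1 - sin(2*y) + sqrt(2)*sin(3*y)/3


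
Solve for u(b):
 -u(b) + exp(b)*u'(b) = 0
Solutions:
 u(b) = C1*exp(-exp(-b))


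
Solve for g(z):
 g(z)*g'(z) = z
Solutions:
 g(z) = -sqrt(C1 + z^2)
 g(z) = sqrt(C1 + z^2)


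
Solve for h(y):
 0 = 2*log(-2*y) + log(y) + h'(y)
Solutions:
 h(y) = C1 - 3*y*log(y) + y*(-2*log(2) + 3 - 2*I*pi)


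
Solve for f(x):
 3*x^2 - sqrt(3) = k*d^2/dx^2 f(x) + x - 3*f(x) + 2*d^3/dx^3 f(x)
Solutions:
 f(x) = C1*exp(-x*(k^2/(k^3 + sqrt(-k^6 + (k^3 - 162)^2) - 162)^(1/3) + k + (k^3 + sqrt(-k^6 + (k^3 - 162)^2) - 162)^(1/3))/6) + C2*exp(x*(-4*k^2/((-1 + sqrt(3)*I)*(k^3 + sqrt(-k^6 + (k^3 - 162)^2) - 162)^(1/3)) - 2*k + (k^3 + sqrt(-k^6 + (k^3 - 162)^2) - 162)^(1/3) - sqrt(3)*I*(k^3 + sqrt(-k^6 + (k^3 - 162)^2) - 162)^(1/3))/12) + C3*exp(x*(4*k^2/((1 + sqrt(3)*I)*(k^3 + sqrt(-k^6 + (k^3 - 162)^2) - 162)^(1/3)) - 2*k + (k^3 + sqrt(-k^6 + (k^3 - 162)^2) - 162)^(1/3) + sqrt(3)*I*(k^3 + sqrt(-k^6 + (k^3 - 162)^2) - 162)^(1/3))/12) - 2*k/3 - x^2 + x/3 + sqrt(3)/3


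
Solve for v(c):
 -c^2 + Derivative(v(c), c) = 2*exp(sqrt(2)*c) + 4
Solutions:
 v(c) = C1 + c^3/3 + 4*c + sqrt(2)*exp(sqrt(2)*c)


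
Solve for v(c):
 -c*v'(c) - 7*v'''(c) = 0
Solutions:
 v(c) = C1 + Integral(C2*airyai(-7^(2/3)*c/7) + C3*airybi(-7^(2/3)*c/7), c)


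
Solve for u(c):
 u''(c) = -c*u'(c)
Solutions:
 u(c) = C1 + C2*erf(sqrt(2)*c/2)


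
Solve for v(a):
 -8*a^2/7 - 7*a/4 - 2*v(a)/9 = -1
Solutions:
 v(a) = -36*a^2/7 - 63*a/8 + 9/2


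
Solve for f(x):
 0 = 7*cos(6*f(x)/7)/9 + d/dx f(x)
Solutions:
 7*x/9 - 7*log(sin(6*f(x)/7) - 1)/12 + 7*log(sin(6*f(x)/7) + 1)/12 = C1


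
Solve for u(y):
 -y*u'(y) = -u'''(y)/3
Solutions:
 u(y) = C1 + Integral(C2*airyai(3^(1/3)*y) + C3*airybi(3^(1/3)*y), y)


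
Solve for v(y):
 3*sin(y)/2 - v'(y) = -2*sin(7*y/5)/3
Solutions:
 v(y) = C1 - 3*cos(y)/2 - 10*cos(7*y/5)/21


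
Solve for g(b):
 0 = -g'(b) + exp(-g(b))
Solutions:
 g(b) = log(C1 + b)


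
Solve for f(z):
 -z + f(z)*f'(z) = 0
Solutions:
 f(z) = -sqrt(C1 + z^2)
 f(z) = sqrt(C1 + z^2)


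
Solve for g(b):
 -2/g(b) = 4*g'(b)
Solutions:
 g(b) = -sqrt(C1 - b)
 g(b) = sqrt(C1 - b)


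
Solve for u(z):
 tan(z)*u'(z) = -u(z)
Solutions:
 u(z) = C1/sin(z)


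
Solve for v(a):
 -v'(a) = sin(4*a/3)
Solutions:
 v(a) = C1 + 3*cos(4*a/3)/4


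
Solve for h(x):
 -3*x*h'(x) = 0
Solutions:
 h(x) = C1


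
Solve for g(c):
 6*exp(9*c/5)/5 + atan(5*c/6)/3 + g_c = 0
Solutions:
 g(c) = C1 - c*atan(5*c/6)/3 - 2*exp(9*c/5)/3 + log(25*c^2 + 36)/5


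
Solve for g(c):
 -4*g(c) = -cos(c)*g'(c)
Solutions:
 g(c) = C1*(sin(c)^2 + 2*sin(c) + 1)/(sin(c)^2 - 2*sin(c) + 1)


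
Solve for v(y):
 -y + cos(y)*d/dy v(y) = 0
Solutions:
 v(y) = C1 + Integral(y/cos(y), y)


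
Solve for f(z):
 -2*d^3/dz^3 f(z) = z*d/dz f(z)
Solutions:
 f(z) = C1 + Integral(C2*airyai(-2^(2/3)*z/2) + C3*airybi(-2^(2/3)*z/2), z)


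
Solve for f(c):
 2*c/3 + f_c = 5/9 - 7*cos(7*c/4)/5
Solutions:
 f(c) = C1 - c^2/3 + 5*c/9 - 4*sin(7*c/4)/5


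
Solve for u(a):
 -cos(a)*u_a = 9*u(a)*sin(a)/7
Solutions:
 u(a) = C1*cos(a)^(9/7)


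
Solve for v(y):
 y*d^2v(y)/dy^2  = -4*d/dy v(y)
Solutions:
 v(y) = C1 + C2/y^3


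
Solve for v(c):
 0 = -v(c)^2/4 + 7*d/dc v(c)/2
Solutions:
 v(c) = -14/(C1 + c)


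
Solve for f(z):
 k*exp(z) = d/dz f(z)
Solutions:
 f(z) = C1 + k*exp(z)


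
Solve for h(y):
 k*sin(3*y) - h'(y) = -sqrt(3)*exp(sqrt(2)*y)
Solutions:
 h(y) = C1 - k*cos(3*y)/3 + sqrt(6)*exp(sqrt(2)*y)/2


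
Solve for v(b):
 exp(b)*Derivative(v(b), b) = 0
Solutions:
 v(b) = C1


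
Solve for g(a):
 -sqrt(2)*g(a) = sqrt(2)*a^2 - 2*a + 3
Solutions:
 g(a) = -a^2 + sqrt(2)*a - 3*sqrt(2)/2


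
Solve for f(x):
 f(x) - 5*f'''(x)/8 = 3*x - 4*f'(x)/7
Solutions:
 f(x) = C1*exp(-x*(16*22050^(1/3)/(sqrt(4646985) + 2205)^(1/3) + 420^(1/3)*(sqrt(4646985) + 2205)^(1/3))/210)*sin(3^(1/6)*x*(-140^(1/3)*3^(2/3)*(sqrt(4646985) + 2205)^(1/3) + 48*2450^(1/3)/(sqrt(4646985) + 2205)^(1/3))/210) + C2*exp(-x*(16*22050^(1/3)/(sqrt(4646985) + 2205)^(1/3) + 420^(1/3)*(sqrt(4646985) + 2205)^(1/3))/210)*cos(3^(1/6)*x*(-140^(1/3)*3^(2/3)*(sqrt(4646985) + 2205)^(1/3) + 48*2450^(1/3)/(sqrt(4646985) + 2205)^(1/3))/210) + C3*exp(x*(16*22050^(1/3)/(sqrt(4646985) + 2205)^(1/3) + 420^(1/3)*(sqrt(4646985) + 2205)^(1/3))/105) + 3*x - 12/7


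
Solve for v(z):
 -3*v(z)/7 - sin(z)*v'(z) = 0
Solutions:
 v(z) = C1*(cos(z) + 1)^(3/14)/(cos(z) - 1)^(3/14)


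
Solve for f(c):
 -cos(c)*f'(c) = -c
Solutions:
 f(c) = C1 + Integral(c/cos(c), c)


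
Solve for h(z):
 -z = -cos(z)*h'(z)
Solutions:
 h(z) = C1 + Integral(z/cos(z), z)


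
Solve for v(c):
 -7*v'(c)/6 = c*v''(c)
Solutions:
 v(c) = C1 + C2/c^(1/6)


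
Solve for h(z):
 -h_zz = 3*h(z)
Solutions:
 h(z) = C1*sin(sqrt(3)*z) + C2*cos(sqrt(3)*z)


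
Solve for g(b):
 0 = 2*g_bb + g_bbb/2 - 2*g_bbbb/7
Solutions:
 g(b) = C1 + C2*b + C3*exp(b*(7 - sqrt(497))/8) + C4*exp(b*(7 + sqrt(497))/8)


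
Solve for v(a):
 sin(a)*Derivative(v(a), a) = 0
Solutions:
 v(a) = C1


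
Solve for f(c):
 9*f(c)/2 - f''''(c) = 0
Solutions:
 f(c) = C1*exp(-2^(3/4)*sqrt(3)*c/2) + C2*exp(2^(3/4)*sqrt(3)*c/2) + C3*sin(2^(3/4)*sqrt(3)*c/2) + C4*cos(2^(3/4)*sqrt(3)*c/2)


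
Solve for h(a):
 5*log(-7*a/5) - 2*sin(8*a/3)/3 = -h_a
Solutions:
 h(a) = C1 - 5*a*log(-a) - 5*a*log(7) + 5*a + 5*a*log(5) - cos(8*a/3)/4


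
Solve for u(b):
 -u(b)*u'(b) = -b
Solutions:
 u(b) = -sqrt(C1 + b^2)
 u(b) = sqrt(C1 + b^2)


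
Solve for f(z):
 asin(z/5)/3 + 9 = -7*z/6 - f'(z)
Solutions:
 f(z) = C1 - 7*z^2/12 - z*asin(z/5)/3 - 9*z - sqrt(25 - z^2)/3


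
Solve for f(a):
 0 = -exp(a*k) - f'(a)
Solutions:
 f(a) = C1 - exp(a*k)/k


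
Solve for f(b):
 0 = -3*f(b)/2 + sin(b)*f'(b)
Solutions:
 f(b) = C1*(cos(b) - 1)^(3/4)/(cos(b) + 1)^(3/4)


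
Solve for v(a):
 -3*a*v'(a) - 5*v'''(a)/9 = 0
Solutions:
 v(a) = C1 + Integral(C2*airyai(-3*5^(2/3)*a/5) + C3*airybi(-3*5^(2/3)*a/5), a)


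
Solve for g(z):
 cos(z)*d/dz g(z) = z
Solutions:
 g(z) = C1 + Integral(z/cos(z), z)


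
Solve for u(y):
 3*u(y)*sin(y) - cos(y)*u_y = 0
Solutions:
 u(y) = C1/cos(y)^3


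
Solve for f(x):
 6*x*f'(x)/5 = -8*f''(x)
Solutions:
 f(x) = C1 + C2*erf(sqrt(30)*x/20)


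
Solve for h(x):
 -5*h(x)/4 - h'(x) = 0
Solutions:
 h(x) = C1*exp(-5*x/4)


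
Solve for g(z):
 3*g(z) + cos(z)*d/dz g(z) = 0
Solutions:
 g(z) = C1*(sin(z) - 1)^(3/2)/(sin(z) + 1)^(3/2)


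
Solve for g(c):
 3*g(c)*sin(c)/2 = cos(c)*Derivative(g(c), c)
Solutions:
 g(c) = C1/cos(c)^(3/2)


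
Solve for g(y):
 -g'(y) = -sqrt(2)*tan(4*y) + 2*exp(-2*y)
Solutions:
 g(y) = C1 + sqrt(2)*log(tan(4*y)^2 + 1)/8 + exp(-2*y)


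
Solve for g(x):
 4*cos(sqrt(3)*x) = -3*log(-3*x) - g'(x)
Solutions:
 g(x) = C1 - 3*x*log(-x) - 3*x*log(3) + 3*x - 4*sqrt(3)*sin(sqrt(3)*x)/3


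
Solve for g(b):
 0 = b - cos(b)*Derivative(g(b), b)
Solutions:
 g(b) = C1 + Integral(b/cos(b), b)


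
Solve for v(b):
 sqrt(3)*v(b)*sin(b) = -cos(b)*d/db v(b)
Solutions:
 v(b) = C1*cos(b)^(sqrt(3))


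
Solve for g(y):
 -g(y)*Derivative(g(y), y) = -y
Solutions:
 g(y) = -sqrt(C1 + y^2)
 g(y) = sqrt(C1 + y^2)


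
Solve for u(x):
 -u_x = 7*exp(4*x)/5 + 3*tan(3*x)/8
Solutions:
 u(x) = C1 - 7*exp(4*x)/20 + log(cos(3*x))/8


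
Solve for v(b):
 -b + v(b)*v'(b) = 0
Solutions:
 v(b) = -sqrt(C1 + b^2)
 v(b) = sqrt(C1 + b^2)


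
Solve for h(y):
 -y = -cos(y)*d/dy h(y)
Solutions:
 h(y) = C1 + Integral(y/cos(y), y)


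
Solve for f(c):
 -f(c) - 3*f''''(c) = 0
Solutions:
 f(c) = (C1*sin(sqrt(2)*3^(3/4)*c/6) + C2*cos(sqrt(2)*3^(3/4)*c/6))*exp(-sqrt(2)*3^(3/4)*c/6) + (C3*sin(sqrt(2)*3^(3/4)*c/6) + C4*cos(sqrt(2)*3^(3/4)*c/6))*exp(sqrt(2)*3^(3/4)*c/6)


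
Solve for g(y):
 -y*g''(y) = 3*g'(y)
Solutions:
 g(y) = C1 + C2/y^2


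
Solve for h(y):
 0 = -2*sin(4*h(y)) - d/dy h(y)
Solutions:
 h(y) = -acos((-C1 - exp(16*y))/(C1 - exp(16*y)))/4 + pi/2
 h(y) = acos((-C1 - exp(16*y))/(C1 - exp(16*y)))/4


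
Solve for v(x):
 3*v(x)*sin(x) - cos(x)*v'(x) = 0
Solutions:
 v(x) = C1/cos(x)^3


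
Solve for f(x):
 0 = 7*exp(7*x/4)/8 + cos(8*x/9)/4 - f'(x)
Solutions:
 f(x) = C1 + exp(7*x/4)/2 + 9*sin(8*x/9)/32


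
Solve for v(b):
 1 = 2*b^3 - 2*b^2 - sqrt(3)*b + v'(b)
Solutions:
 v(b) = C1 - b^4/2 + 2*b^3/3 + sqrt(3)*b^2/2 + b


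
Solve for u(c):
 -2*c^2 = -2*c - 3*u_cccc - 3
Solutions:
 u(c) = C1 + C2*c + C3*c^2 + C4*c^3 + c^6/540 - c^5/180 - c^4/24


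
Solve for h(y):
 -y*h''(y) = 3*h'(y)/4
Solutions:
 h(y) = C1 + C2*y^(1/4)


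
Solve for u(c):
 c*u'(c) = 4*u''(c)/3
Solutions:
 u(c) = C1 + C2*erfi(sqrt(6)*c/4)


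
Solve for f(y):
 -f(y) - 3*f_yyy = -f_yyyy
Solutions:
 f(y) = C1*exp(y*(-sqrt(3)*sqrt(-16*18^(1/3)/(-81 + sqrt(7329))^(1/3) + 2*12^(1/3)*(-81 + sqrt(7329))^(1/3) + 27) + 9)/12)*sin(sqrt(6)*y*sqrt(-27 - 8*18^(1/3)/(-81 + sqrt(7329))^(1/3) + 12^(1/3)*(-81 + sqrt(7329))^(1/3) + 81*sqrt(3)/sqrt(-16*18^(1/3)/(-81 + sqrt(7329))^(1/3) + 2*12^(1/3)*(-81 + sqrt(7329))^(1/3) + 27))/12) + C2*exp(y*(-sqrt(3)*sqrt(-16*18^(1/3)/(-81 + sqrt(7329))^(1/3) + 2*12^(1/3)*(-81 + sqrt(7329))^(1/3) + 27) + 9)/12)*cos(sqrt(6)*y*sqrt(-27 - 8*18^(1/3)/(-81 + sqrt(7329))^(1/3) + 12^(1/3)*(-81 + sqrt(7329))^(1/3) + 81*sqrt(3)/sqrt(-16*18^(1/3)/(-81 + sqrt(7329))^(1/3) + 2*12^(1/3)*(-81 + sqrt(7329))^(1/3) + 27))/12) + C3*exp(y*(sqrt(3)*sqrt(-16*18^(1/3)/(-81 + sqrt(7329))^(1/3) + 2*12^(1/3)*(-81 + sqrt(7329))^(1/3) + 27) + 9 + sqrt(6)*sqrt(-12^(1/3)*(-81 + sqrt(7329))^(1/3) + 8*18^(1/3)/(-81 + sqrt(7329))^(1/3) + 27 + 81*sqrt(3)/sqrt(-16*18^(1/3)/(-81 + sqrt(7329))^(1/3) + 2*12^(1/3)*(-81 + sqrt(7329))^(1/3) + 27)))/12) + C4*exp(y*(-sqrt(6)*sqrt(-12^(1/3)*(-81 + sqrt(7329))^(1/3) + 8*18^(1/3)/(-81 + sqrt(7329))^(1/3) + 27 + 81*sqrt(3)/sqrt(-16*18^(1/3)/(-81 + sqrt(7329))^(1/3) + 2*12^(1/3)*(-81 + sqrt(7329))^(1/3) + 27)) + sqrt(3)*sqrt(-16*18^(1/3)/(-81 + sqrt(7329))^(1/3) + 2*12^(1/3)*(-81 + sqrt(7329))^(1/3) + 27) + 9)/12)


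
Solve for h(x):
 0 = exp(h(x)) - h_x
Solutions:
 h(x) = log(-1/(C1 + x))


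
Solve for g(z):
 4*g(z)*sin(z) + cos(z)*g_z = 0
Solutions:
 g(z) = C1*cos(z)^4


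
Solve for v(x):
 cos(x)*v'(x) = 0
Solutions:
 v(x) = C1


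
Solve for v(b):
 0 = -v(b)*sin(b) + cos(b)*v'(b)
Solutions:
 v(b) = C1/cos(b)


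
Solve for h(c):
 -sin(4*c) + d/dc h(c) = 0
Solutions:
 h(c) = C1 - cos(4*c)/4


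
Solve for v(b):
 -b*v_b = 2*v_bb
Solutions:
 v(b) = C1 + C2*erf(b/2)


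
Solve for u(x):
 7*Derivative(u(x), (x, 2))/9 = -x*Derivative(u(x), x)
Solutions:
 u(x) = C1 + C2*erf(3*sqrt(14)*x/14)


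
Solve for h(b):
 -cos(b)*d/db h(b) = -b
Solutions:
 h(b) = C1 + Integral(b/cos(b), b)


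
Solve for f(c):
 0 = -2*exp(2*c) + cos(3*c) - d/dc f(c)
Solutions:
 f(c) = C1 - exp(2*c) + sin(3*c)/3


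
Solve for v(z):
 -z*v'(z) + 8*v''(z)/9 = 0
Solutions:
 v(z) = C1 + C2*erfi(3*z/4)


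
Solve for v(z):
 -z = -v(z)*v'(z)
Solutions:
 v(z) = -sqrt(C1 + z^2)
 v(z) = sqrt(C1 + z^2)


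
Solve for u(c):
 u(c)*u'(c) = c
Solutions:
 u(c) = -sqrt(C1 + c^2)
 u(c) = sqrt(C1 + c^2)


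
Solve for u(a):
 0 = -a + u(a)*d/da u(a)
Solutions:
 u(a) = -sqrt(C1 + a^2)
 u(a) = sqrt(C1 + a^2)


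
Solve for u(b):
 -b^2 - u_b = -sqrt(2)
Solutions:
 u(b) = C1 - b^3/3 + sqrt(2)*b


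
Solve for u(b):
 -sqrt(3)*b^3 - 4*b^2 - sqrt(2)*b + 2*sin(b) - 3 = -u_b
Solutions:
 u(b) = C1 + sqrt(3)*b^4/4 + 4*b^3/3 + sqrt(2)*b^2/2 + 3*b + 2*cos(b)


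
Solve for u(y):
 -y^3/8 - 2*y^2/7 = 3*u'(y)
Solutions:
 u(y) = C1 - y^4/96 - 2*y^3/63


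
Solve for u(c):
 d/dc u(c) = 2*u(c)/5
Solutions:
 u(c) = C1*exp(2*c/5)


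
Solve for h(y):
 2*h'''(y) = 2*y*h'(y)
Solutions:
 h(y) = C1 + Integral(C2*airyai(y) + C3*airybi(y), y)


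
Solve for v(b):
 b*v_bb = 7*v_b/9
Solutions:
 v(b) = C1 + C2*b^(16/9)


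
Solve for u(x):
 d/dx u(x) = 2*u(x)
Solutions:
 u(x) = C1*exp(2*x)


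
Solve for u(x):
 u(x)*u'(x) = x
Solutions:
 u(x) = -sqrt(C1 + x^2)
 u(x) = sqrt(C1 + x^2)


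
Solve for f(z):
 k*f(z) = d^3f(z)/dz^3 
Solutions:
 f(z) = C1*exp(k^(1/3)*z) + C2*exp(k^(1/3)*z*(-1 + sqrt(3)*I)/2) + C3*exp(-k^(1/3)*z*(1 + sqrt(3)*I)/2)


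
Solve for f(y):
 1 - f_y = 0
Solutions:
 f(y) = C1 + y


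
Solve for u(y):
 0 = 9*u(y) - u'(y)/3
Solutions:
 u(y) = C1*exp(27*y)


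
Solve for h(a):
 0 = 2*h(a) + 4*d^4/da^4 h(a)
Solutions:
 h(a) = (C1*sin(2^(1/4)*a/2) + C2*cos(2^(1/4)*a/2))*exp(-2^(1/4)*a/2) + (C3*sin(2^(1/4)*a/2) + C4*cos(2^(1/4)*a/2))*exp(2^(1/4)*a/2)


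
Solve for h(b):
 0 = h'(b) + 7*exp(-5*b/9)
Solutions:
 h(b) = C1 + 63*exp(-5*b/9)/5


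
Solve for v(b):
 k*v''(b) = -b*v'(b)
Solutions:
 v(b) = C1 + C2*sqrt(k)*erf(sqrt(2)*b*sqrt(1/k)/2)


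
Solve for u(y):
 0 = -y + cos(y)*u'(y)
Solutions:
 u(y) = C1 + Integral(y/cos(y), y)


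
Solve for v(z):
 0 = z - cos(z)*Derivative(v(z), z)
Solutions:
 v(z) = C1 + Integral(z/cos(z), z)


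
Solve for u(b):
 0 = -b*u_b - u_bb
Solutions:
 u(b) = C1 + C2*erf(sqrt(2)*b/2)


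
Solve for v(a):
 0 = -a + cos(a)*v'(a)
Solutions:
 v(a) = C1 + Integral(a/cos(a), a)


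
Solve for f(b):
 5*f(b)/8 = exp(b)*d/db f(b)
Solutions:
 f(b) = C1*exp(-5*exp(-b)/8)


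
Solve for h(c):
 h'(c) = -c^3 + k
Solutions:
 h(c) = C1 - c^4/4 + c*k


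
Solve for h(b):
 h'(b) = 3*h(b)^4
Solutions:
 h(b) = (-1/(C1 + 9*b))^(1/3)
 h(b) = (-1/(C1 + 3*b))^(1/3)*(-3^(2/3) - 3*3^(1/6)*I)/6
 h(b) = (-1/(C1 + 3*b))^(1/3)*(-3^(2/3) + 3*3^(1/6)*I)/6


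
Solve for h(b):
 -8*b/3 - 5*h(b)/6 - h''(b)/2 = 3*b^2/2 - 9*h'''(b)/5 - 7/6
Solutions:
 h(b) = C1*exp(b*(-5^(2/3)*(54*sqrt(734) + 1463)^(1/3) - 5*5^(1/3)/(54*sqrt(734) + 1463)^(1/3) + 10)/108)*sin(sqrt(3)*5^(1/3)*b*(-5^(1/3)*(54*sqrt(734) + 1463)^(1/3) + 5/(54*sqrt(734) + 1463)^(1/3))/108) + C2*exp(b*(-5^(2/3)*(54*sqrt(734) + 1463)^(1/3) - 5*5^(1/3)/(54*sqrt(734) + 1463)^(1/3) + 10)/108)*cos(sqrt(3)*5^(1/3)*b*(-5^(1/3)*(54*sqrt(734) + 1463)^(1/3) + 5/(54*sqrt(734) + 1463)^(1/3))/108) + C3*exp(b*(5*5^(1/3)/(54*sqrt(734) + 1463)^(1/3) + 5 + 5^(2/3)*(54*sqrt(734) + 1463)^(1/3))/54) - 9*b^2/5 - 16*b/5 + 89/25
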